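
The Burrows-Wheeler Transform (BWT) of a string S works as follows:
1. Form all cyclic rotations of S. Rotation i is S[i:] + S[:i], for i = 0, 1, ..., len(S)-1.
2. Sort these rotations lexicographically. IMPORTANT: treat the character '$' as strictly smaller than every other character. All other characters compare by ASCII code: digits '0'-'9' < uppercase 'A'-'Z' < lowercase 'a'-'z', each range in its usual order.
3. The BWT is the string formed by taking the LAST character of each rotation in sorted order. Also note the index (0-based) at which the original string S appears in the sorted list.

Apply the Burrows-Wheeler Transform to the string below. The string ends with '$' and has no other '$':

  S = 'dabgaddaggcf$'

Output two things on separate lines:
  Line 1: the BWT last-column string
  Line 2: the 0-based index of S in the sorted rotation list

All 13 rotations (rotation i = S[i:]+S[:i]):
  rot[0] = dabgaddaggcf$
  rot[1] = abgaddaggcf$d
  rot[2] = bgaddaggcf$da
  rot[3] = gaddaggcf$dab
  rot[4] = addaggcf$dabg
  rot[5] = ddaggcf$dabga
  rot[6] = daggcf$dabgad
  rot[7] = aggcf$dabgadd
  rot[8] = ggcf$dabgadda
  rot[9] = gcf$dabgaddag
  rot[10] = cf$dabgaddagg
  rot[11] = f$dabgaddaggc
  rot[12] = $dabgaddaggcf
Sorted (with $ < everything):
  sorted[0] = $dabgaddaggcf  (last char: 'f')
  sorted[1] = abgaddaggcf$d  (last char: 'd')
  sorted[2] = addaggcf$dabg  (last char: 'g')
  sorted[3] = aggcf$dabgadd  (last char: 'd')
  sorted[4] = bgaddaggcf$da  (last char: 'a')
  sorted[5] = cf$dabgaddagg  (last char: 'g')
  sorted[6] = dabgaddaggcf$  (last char: '$')
  sorted[7] = daggcf$dabgad  (last char: 'd')
  sorted[8] = ddaggcf$dabga  (last char: 'a')
  sorted[9] = f$dabgaddaggc  (last char: 'c')
  sorted[10] = gaddaggcf$dab  (last char: 'b')
  sorted[11] = gcf$dabgaddag  (last char: 'g')
  sorted[12] = ggcf$dabgadda  (last char: 'a')
Last column: fdgdag$dacbga
Original string S is at sorted index 6

Answer: fdgdag$dacbga
6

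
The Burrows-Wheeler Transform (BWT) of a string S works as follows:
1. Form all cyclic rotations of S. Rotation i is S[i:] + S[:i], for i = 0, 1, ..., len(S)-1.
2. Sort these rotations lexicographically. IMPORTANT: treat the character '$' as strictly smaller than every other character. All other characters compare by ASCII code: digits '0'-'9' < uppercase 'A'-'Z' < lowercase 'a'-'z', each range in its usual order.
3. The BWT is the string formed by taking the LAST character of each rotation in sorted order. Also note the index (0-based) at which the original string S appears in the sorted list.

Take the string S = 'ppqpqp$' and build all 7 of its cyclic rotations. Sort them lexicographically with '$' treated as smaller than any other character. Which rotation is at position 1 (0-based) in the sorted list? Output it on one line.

Answer: p$ppqpq

Derivation:
All 7 rotations (rotation i = S[i:]+S[:i]):
  rot[0] = ppqpqp$
  rot[1] = pqpqp$p
  rot[2] = qpqp$pp
  rot[3] = pqp$ppq
  rot[4] = qp$ppqp
  rot[5] = p$ppqpq
  rot[6] = $ppqpqp
Sorted (with $ < everything):
  sorted[0] = $ppqpqp
  sorted[1] = p$ppqpq
  sorted[2] = ppqpqp$
  sorted[3] = pqp$ppq
  sorted[4] = pqpqp$p
  sorted[5] = qp$ppqp
  sorted[6] = qpqp$pp
sorted[1] = p$ppqpq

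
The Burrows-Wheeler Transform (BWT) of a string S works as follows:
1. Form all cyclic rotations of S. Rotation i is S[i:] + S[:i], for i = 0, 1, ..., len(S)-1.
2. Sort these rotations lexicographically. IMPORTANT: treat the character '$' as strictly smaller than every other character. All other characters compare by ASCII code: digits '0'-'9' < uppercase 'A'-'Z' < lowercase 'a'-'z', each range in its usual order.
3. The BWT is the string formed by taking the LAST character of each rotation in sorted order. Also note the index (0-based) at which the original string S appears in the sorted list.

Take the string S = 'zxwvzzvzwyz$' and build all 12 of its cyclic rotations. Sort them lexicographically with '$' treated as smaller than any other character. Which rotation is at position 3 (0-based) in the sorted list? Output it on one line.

Answer: wvzzvzwyz$zx

Derivation:
All 12 rotations (rotation i = S[i:]+S[:i]):
  rot[0] = zxwvzzvzwyz$
  rot[1] = xwvzzvzwyz$z
  rot[2] = wvzzvzwyz$zx
  rot[3] = vzzvzwyz$zxw
  rot[4] = zzvzwyz$zxwv
  rot[5] = zvzwyz$zxwvz
  rot[6] = vzwyz$zxwvzz
  rot[7] = zwyz$zxwvzzv
  rot[8] = wyz$zxwvzzvz
  rot[9] = yz$zxwvzzvzw
  rot[10] = z$zxwvzzvzwy
  rot[11] = $zxwvzzvzwyz
Sorted (with $ < everything):
  sorted[0] = $zxwvzzvzwyz
  sorted[1] = vzwyz$zxwvzz
  sorted[2] = vzzvzwyz$zxw
  sorted[3] = wvzzvzwyz$zx
  sorted[4] = wyz$zxwvzzvz
  sorted[5] = xwvzzvzwyz$z
  sorted[6] = yz$zxwvzzvzw
  sorted[7] = z$zxwvzzvzwy
  sorted[8] = zvzwyz$zxwvz
  sorted[9] = zwyz$zxwvzzv
  sorted[10] = zxwvzzvzwyz$
  sorted[11] = zzvzwyz$zxwv
sorted[3] = wvzzvzwyz$zx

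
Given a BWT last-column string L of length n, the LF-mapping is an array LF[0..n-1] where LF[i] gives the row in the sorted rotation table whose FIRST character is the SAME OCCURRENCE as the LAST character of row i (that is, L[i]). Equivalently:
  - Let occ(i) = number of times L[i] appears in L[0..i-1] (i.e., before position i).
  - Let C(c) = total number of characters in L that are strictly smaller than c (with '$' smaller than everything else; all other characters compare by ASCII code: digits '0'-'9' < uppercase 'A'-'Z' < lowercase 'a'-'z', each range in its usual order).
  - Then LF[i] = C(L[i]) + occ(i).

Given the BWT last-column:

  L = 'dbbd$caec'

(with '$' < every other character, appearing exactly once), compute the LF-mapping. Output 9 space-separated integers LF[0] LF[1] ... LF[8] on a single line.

Char counts: '$':1, 'a':1, 'b':2, 'c':2, 'd':2, 'e':1
C (first-col start): C('$')=0, C('a')=1, C('b')=2, C('c')=4, C('d')=6, C('e')=8
L[0]='d': occ=0, LF[0]=C('d')+0=6+0=6
L[1]='b': occ=0, LF[1]=C('b')+0=2+0=2
L[2]='b': occ=1, LF[2]=C('b')+1=2+1=3
L[3]='d': occ=1, LF[3]=C('d')+1=6+1=7
L[4]='$': occ=0, LF[4]=C('$')+0=0+0=0
L[5]='c': occ=0, LF[5]=C('c')+0=4+0=4
L[6]='a': occ=0, LF[6]=C('a')+0=1+0=1
L[7]='e': occ=0, LF[7]=C('e')+0=8+0=8
L[8]='c': occ=1, LF[8]=C('c')+1=4+1=5

Answer: 6 2 3 7 0 4 1 8 5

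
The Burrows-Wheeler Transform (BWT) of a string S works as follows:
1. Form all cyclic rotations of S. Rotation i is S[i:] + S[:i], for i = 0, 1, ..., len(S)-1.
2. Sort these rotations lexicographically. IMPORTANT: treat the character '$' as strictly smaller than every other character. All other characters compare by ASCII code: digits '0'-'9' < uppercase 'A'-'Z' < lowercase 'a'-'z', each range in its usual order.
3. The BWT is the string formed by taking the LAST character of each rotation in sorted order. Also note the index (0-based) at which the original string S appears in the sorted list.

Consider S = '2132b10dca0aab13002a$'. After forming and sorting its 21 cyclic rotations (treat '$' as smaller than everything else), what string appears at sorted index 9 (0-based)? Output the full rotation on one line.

All 21 rotations (rotation i = S[i:]+S[:i]):
  rot[0] = 2132b10dca0aab13002a$
  rot[1] = 132b10dca0aab13002a$2
  rot[2] = 32b10dca0aab13002a$21
  rot[3] = 2b10dca0aab13002a$213
  rot[4] = b10dca0aab13002a$2132
  rot[5] = 10dca0aab13002a$2132b
  rot[6] = 0dca0aab13002a$2132b1
  rot[7] = dca0aab13002a$2132b10
  rot[8] = ca0aab13002a$2132b10d
  rot[9] = a0aab13002a$2132b10dc
  rot[10] = 0aab13002a$2132b10dca
  rot[11] = aab13002a$2132b10dca0
  rot[12] = ab13002a$2132b10dca0a
  rot[13] = b13002a$2132b10dca0aa
  rot[14] = 13002a$2132b10dca0aab
  rot[15] = 3002a$2132b10dca0aab1
  rot[16] = 002a$2132b10dca0aab13
  rot[17] = 02a$2132b10dca0aab130
  rot[18] = 2a$2132b10dca0aab1300
  rot[19] = a$2132b10dca0aab13002
  rot[20] = $2132b10dca0aab13002a
Sorted (with $ < everything):
  sorted[0] = $2132b10dca0aab13002a
  sorted[1] = 002a$2132b10dca0aab13
  sorted[2] = 02a$2132b10dca0aab130
  sorted[3] = 0aab13002a$2132b10dca
  sorted[4] = 0dca0aab13002a$2132b1
  sorted[5] = 10dca0aab13002a$2132b
  sorted[6] = 13002a$2132b10dca0aab
  sorted[7] = 132b10dca0aab13002a$2
  sorted[8] = 2132b10dca0aab13002a$
  sorted[9] = 2a$2132b10dca0aab1300
  sorted[10] = 2b10dca0aab13002a$213
  sorted[11] = 3002a$2132b10dca0aab1
  sorted[12] = 32b10dca0aab13002a$21
  sorted[13] = a$2132b10dca0aab13002
  sorted[14] = a0aab13002a$2132b10dc
  sorted[15] = aab13002a$2132b10dca0
  sorted[16] = ab13002a$2132b10dca0a
  sorted[17] = b10dca0aab13002a$2132
  sorted[18] = b13002a$2132b10dca0aa
  sorted[19] = ca0aab13002a$2132b10d
  sorted[20] = dca0aab13002a$2132b10
sorted[9] = 2a$2132b10dca0aab1300

Answer: 2a$2132b10dca0aab1300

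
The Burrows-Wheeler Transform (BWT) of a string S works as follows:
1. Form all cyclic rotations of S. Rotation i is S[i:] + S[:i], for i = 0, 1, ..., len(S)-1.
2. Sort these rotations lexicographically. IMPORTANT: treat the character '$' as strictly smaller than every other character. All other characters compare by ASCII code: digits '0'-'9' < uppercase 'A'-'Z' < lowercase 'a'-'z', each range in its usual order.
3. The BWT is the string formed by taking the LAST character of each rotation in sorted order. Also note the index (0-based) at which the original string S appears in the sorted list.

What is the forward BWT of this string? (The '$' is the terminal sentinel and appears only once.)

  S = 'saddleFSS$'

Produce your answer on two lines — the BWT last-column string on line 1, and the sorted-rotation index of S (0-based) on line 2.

Answer: SeSFsadld$
9

Derivation:
All 10 rotations (rotation i = S[i:]+S[:i]):
  rot[0] = saddleFSS$
  rot[1] = addleFSS$s
  rot[2] = ddleFSS$sa
  rot[3] = dleFSS$sad
  rot[4] = leFSS$sadd
  rot[5] = eFSS$saddl
  rot[6] = FSS$saddle
  rot[7] = SS$saddleF
  rot[8] = S$saddleFS
  rot[9] = $saddleFSS
Sorted (with $ < everything):
  sorted[0] = $saddleFSS  (last char: 'S')
  sorted[1] = FSS$saddle  (last char: 'e')
  sorted[2] = S$saddleFS  (last char: 'S')
  sorted[3] = SS$saddleF  (last char: 'F')
  sorted[4] = addleFSS$s  (last char: 's')
  sorted[5] = ddleFSS$sa  (last char: 'a')
  sorted[6] = dleFSS$sad  (last char: 'd')
  sorted[7] = eFSS$saddl  (last char: 'l')
  sorted[8] = leFSS$sadd  (last char: 'd')
  sorted[9] = saddleFSS$  (last char: '$')
Last column: SeSFsadld$
Original string S is at sorted index 9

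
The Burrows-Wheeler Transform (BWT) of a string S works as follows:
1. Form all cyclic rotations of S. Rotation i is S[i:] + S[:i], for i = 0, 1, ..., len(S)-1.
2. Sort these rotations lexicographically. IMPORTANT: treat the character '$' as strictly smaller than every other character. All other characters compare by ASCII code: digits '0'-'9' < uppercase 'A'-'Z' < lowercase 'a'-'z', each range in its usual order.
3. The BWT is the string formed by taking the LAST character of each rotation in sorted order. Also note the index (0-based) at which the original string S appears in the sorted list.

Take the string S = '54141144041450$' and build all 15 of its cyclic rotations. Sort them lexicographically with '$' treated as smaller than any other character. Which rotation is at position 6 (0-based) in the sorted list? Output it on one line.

All 15 rotations (rotation i = S[i:]+S[:i]):
  rot[0] = 54141144041450$
  rot[1] = 4141144041450$5
  rot[2] = 141144041450$54
  rot[3] = 41144041450$541
  rot[4] = 1144041450$5414
  rot[5] = 144041450$54141
  rot[6] = 44041450$541411
  rot[7] = 4041450$5414114
  rot[8] = 041450$54141144
  rot[9] = 41450$541411440
  rot[10] = 1450$5414114404
  rot[11] = 450$54141144041
  rot[12] = 50$541411440414
  rot[13] = 0$5414114404145
  rot[14] = $54141144041450
Sorted (with $ < everything):
  sorted[0] = $54141144041450
  sorted[1] = 0$5414114404145
  sorted[2] = 041450$54141144
  sorted[3] = 1144041450$5414
  sorted[4] = 141144041450$54
  sorted[5] = 144041450$54141
  sorted[6] = 1450$5414114404
  sorted[7] = 4041450$5414114
  sorted[8] = 41144041450$541
  sorted[9] = 4141144041450$5
  sorted[10] = 41450$541411440
  sorted[11] = 44041450$541411
  sorted[12] = 450$54141144041
  sorted[13] = 50$541411440414
  sorted[14] = 54141144041450$
sorted[6] = 1450$5414114404

Answer: 1450$5414114404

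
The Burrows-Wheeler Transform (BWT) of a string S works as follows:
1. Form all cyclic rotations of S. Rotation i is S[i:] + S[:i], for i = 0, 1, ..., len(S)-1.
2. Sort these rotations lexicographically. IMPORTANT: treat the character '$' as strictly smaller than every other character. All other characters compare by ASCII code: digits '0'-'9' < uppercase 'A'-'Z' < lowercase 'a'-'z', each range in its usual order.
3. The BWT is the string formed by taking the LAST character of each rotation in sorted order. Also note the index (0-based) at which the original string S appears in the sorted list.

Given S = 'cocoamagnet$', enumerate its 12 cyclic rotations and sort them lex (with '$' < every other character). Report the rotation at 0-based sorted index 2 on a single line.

Answer: amagnet$coco

Derivation:
All 12 rotations (rotation i = S[i:]+S[:i]):
  rot[0] = cocoamagnet$
  rot[1] = ocoamagnet$c
  rot[2] = coamagnet$co
  rot[3] = oamagnet$coc
  rot[4] = amagnet$coco
  rot[5] = magnet$cocoa
  rot[6] = agnet$cocoam
  rot[7] = gnet$cocoama
  rot[8] = net$cocoamag
  rot[9] = et$cocoamagn
  rot[10] = t$cocoamagne
  rot[11] = $cocoamagnet
Sorted (with $ < everything):
  sorted[0] = $cocoamagnet
  sorted[1] = agnet$cocoam
  sorted[2] = amagnet$coco
  sorted[3] = coamagnet$co
  sorted[4] = cocoamagnet$
  sorted[5] = et$cocoamagn
  sorted[6] = gnet$cocoama
  sorted[7] = magnet$cocoa
  sorted[8] = net$cocoamag
  sorted[9] = oamagnet$coc
  sorted[10] = ocoamagnet$c
  sorted[11] = t$cocoamagne
sorted[2] = amagnet$coco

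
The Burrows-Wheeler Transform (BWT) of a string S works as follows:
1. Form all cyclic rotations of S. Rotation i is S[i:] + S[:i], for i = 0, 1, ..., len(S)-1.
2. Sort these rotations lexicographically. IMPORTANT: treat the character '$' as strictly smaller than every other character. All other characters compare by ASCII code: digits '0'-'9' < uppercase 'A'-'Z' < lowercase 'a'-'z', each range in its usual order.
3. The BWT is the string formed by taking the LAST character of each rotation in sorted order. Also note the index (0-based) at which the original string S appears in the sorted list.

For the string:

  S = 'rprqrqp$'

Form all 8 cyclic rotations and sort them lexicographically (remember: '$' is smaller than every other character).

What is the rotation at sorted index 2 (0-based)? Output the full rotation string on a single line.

Answer: prqrqp$r

Derivation:
All 8 rotations (rotation i = S[i:]+S[:i]):
  rot[0] = rprqrqp$
  rot[1] = prqrqp$r
  rot[2] = rqrqp$rp
  rot[3] = qrqp$rpr
  rot[4] = rqp$rprq
  rot[5] = qp$rprqr
  rot[6] = p$rprqrq
  rot[7] = $rprqrqp
Sorted (with $ < everything):
  sorted[0] = $rprqrqp
  sorted[1] = p$rprqrq
  sorted[2] = prqrqp$r
  sorted[3] = qp$rprqr
  sorted[4] = qrqp$rpr
  sorted[5] = rprqrqp$
  sorted[6] = rqp$rprq
  sorted[7] = rqrqp$rp
sorted[2] = prqrqp$r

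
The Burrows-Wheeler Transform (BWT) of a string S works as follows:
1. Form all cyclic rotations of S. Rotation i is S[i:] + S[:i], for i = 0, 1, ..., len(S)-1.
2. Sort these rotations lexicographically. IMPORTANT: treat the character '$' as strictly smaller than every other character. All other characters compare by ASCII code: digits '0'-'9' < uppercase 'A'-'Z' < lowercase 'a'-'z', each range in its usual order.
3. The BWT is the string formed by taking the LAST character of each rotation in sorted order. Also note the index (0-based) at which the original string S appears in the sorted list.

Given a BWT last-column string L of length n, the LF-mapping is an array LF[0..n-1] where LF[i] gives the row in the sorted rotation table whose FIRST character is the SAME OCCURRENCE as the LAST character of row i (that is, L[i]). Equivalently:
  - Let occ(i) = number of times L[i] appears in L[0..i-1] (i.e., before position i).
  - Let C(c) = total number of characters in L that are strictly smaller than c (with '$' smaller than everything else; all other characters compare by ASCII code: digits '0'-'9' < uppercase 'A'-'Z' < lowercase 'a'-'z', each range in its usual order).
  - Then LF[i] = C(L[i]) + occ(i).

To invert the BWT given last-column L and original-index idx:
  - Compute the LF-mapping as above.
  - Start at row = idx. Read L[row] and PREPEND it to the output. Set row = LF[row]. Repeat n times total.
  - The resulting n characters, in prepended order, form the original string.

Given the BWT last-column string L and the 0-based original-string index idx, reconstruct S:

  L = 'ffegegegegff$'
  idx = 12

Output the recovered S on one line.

Answer: ggefeeefgfgf$

Derivation:
LF mapping: 5 6 1 9 2 10 3 11 4 12 7 8 0
Walk LF starting at row 12, prepending L[row]:
  step 1: row=12, L[12]='$', prepend. Next row=LF[12]=0
  step 2: row=0, L[0]='f', prepend. Next row=LF[0]=5
  step 3: row=5, L[5]='g', prepend. Next row=LF[5]=10
  step 4: row=10, L[10]='f', prepend. Next row=LF[10]=7
  step 5: row=7, L[7]='g', prepend. Next row=LF[7]=11
  step 6: row=11, L[11]='f', prepend. Next row=LF[11]=8
  step 7: row=8, L[8]='e', prepend. Next row=LF[8]=4
  step 8: row=4, L[4]='e', prepend. Next row=LF[4]=2
  step 9: row=2, L[2]='e', prepend. Next row=LF[2]=1
  step 10: row=1, L[1]='f', prepend. Next row=LF[1]=6
  step 11: row=6, L[6]='e', prepend. Next row=LF[6]=3
  step 12: row=3, L[3]='g', prepend. Next row=LF[3]=9
  step 13: row=9, L[9]='g', prepend. Next row=LF[9]=12
Reversed output: ggefeeefgfgf$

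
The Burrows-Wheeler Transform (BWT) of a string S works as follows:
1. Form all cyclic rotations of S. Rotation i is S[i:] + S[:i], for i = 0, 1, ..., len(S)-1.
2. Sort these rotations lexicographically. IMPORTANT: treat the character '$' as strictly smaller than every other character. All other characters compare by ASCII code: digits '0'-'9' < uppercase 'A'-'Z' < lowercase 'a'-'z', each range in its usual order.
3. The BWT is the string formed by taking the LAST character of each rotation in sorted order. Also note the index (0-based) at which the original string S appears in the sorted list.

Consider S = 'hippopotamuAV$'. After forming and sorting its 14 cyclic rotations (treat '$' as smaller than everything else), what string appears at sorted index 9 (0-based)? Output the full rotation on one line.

All 14 rotations (rotation i = S[i:]+S[:i]):
  rot[0] = hippopotamuAV$
  rot[1] = ippopotamuAV$h
  rot[2] = ppopotamuAV$hi
  rot[3] = popotamuAV$hip
  rot[4] = opotamuAV$hipp
  rot[5] = potamuAV$hippo
  rot[6] = otamuAV$hippop
  rot[7] = tamuAV$hippopo
  rot[8] = amuAV$hippopot
  rot[9] = muAV$hippopota
  rot[10] = uAV$hippopotam
  rot[11] = AV$hippopotamu
  rot[12] = V$hippopotamuA
  rot[13] = $hippopotamuAV
Sorted (with $ < everything):
  sorted[0] = $hippopotamuAV
  sorted[1] = AV$hippopotamu
  sorted[2] = V$hippopotamuA
  sorted[3] = amuAV$hippopot
  sorted[4] = hippopotamuAV$
  sorted[5] = ippopotamuAV$h
  sorted[6] = muAV$hippopota
  sorted[7] = opotamuAV$hipp
  sorted[8] = otamuAV$hippop
  sorted[9] = popotamuAV$hip
  sorted[10] = potamuAV$hippo
  sorted[11] = ppopotamuAV$hi
  sorted[12] = tamuAV$hippopo
  sorted[13] = uAV$hippopotam
sorted[9] = popotamuAV$hip

Answer: popotamuAV$hip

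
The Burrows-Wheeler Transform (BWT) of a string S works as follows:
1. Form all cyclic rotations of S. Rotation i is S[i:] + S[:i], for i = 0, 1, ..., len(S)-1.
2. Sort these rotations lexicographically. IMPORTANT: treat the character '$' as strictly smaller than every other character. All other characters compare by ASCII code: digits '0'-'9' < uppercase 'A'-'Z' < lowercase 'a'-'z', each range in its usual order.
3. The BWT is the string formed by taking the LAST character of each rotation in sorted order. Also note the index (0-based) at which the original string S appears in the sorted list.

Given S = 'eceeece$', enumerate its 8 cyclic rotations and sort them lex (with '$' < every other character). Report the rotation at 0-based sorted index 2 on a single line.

Answer: ceeece$e

Derivation:
All 8 rotations (rotation i = S[i:]+S[:i]):
  rot[0] = eceeece$
  rot[1] = ceeece$e
  rot[2] = eeece$ec
  rot[3] = eece$ece
  rot[4] = ece$ecee
  rot[5] = ce$eceee
  rot[6] = e$eceeec
  rot[7] = $eceeece
Sorted (with $ < everything):
  sorted[0] = $eceeece
  sorted[1] = ce$eceee
  sorted[2] = ceeece$e
  sorted[3] = e$eceeec
  sorted[4] = ece$ecee
  sorted[5] = eceeece$
  sorted[6] = eece$ece
  sorted[7] = eeece$ec
sorted[2] = ceeece$e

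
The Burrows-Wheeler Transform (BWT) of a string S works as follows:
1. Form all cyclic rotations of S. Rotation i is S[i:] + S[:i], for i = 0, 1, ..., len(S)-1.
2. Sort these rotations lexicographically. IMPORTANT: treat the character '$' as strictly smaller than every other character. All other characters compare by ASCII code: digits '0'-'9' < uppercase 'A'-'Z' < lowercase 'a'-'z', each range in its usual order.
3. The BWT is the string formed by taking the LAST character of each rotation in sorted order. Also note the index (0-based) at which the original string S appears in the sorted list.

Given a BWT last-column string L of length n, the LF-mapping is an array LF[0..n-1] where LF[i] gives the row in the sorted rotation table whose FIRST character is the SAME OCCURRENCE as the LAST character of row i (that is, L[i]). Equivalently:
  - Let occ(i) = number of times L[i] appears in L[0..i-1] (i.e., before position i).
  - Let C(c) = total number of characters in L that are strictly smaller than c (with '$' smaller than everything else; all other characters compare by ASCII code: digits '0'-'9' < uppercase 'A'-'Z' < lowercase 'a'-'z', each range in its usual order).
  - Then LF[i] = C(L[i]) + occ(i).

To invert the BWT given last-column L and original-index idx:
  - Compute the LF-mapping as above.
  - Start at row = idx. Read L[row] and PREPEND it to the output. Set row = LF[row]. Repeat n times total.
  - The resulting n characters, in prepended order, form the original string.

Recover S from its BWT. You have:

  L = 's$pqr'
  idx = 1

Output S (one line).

Answer: pqrs$

Derivation:
LF mapping: 4 0 1 2 3
Walk LF starting at row 1, prepending L[row]:
  step 1: row=1, L[1]='$', prepend. Next row=LF[1]=0
  step 2: row=0, L[0]='s', prepend. Next row=LF[0]=4
  step 3: row=4, L[4]='r', prepend. Next row=LF[4]=3
  step 4: row=3, L[3]='q', prepend. Next row=LF[3]=2
  step 5: row=2, L[2]='p', prepend. Next row=LF[2]=1
Reversed output: pqrs$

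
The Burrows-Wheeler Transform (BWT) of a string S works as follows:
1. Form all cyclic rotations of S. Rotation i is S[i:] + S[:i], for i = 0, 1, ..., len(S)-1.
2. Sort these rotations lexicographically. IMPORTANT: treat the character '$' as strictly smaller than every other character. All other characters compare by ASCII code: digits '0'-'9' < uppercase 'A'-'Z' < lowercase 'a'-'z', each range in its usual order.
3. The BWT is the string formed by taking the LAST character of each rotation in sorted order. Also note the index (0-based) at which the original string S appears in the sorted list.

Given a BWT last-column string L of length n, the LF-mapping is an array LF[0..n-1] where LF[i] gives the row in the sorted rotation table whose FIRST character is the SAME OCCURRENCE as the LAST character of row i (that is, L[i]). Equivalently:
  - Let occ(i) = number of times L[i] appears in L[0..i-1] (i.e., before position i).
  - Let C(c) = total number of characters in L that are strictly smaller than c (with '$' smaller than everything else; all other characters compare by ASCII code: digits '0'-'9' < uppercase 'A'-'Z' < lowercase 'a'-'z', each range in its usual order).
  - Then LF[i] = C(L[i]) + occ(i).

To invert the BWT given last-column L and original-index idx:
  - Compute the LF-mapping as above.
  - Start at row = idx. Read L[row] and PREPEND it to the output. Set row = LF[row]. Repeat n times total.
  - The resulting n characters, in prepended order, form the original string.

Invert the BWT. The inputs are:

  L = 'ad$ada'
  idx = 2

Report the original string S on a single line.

Answer: aadda$

Derivation:
LF mapping: 1 4 0 2 5 3
Walk LF starting at row 2, prepending L[row]:
  step 1: row=2, L[2]='$', prepend. Next row=LF[2]=0
  step 2: row=0, L[0]='a', prepend. Next row=LF[0]=1
  step 3: row=1, L[1]='d', prepend. Next row=LF[1]=4
  step 4: row=4, L[4]='d', prepend. Next row=LF[4]=5
  step 5: row=5, L[5]='a', prepend. Next row=LF[5]=3
  step 6: row=3, L[3]='a', prepend. Next row=LF[3]=2
Reversed output: aadda$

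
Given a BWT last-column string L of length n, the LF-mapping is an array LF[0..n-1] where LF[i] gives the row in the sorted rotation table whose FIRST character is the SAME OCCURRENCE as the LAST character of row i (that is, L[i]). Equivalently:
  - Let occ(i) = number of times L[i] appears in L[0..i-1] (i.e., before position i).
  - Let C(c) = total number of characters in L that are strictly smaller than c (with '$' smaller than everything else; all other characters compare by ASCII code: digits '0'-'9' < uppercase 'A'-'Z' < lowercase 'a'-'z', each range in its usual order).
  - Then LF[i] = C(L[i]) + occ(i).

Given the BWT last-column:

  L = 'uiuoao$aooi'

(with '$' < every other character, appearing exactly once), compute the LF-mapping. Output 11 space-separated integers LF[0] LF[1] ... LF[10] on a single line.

Char counts: '$':1, 'a':2, 'i':2, 'o':4, 'u':2
C (first-col start): C('$')=0, C('a')=1, C('i')=3, C('o')=5, C('u')=9
L[0]='u': occ=0, LF[0]=C('u')+0=9+0=9
L[1]='i': occ=0, LF[1]=C('i')+0=3+0=3
L[2]='u': occ=1, LF[2]=C('u')+1=9+1=10
L[3]='o': occ=0, LF[3]=C('o')+0=5+0=5
L[4]='a': occ=0, LF[4]=C('a')+0=1+0=1
L[5]='o': occ=1, LF[5]=C('o')+1=5+1=6
L[6]='$': occ=0, LF[6]=C('$')+0=0+0=0
L[7]='a': occ=1, LF[7]=C('a')+1=1+1=2
L[8]='o': occ=2, LF[8]=C('o')+2=5+2=7
L[9]='o': occ=3, LF[9]=C('o')+3=5+3=8
L[10]='i': occ=1, LF[10]=C('i')+1=3+1=4

Answer: 9 3 10 5 1 6 0 2 7 8 4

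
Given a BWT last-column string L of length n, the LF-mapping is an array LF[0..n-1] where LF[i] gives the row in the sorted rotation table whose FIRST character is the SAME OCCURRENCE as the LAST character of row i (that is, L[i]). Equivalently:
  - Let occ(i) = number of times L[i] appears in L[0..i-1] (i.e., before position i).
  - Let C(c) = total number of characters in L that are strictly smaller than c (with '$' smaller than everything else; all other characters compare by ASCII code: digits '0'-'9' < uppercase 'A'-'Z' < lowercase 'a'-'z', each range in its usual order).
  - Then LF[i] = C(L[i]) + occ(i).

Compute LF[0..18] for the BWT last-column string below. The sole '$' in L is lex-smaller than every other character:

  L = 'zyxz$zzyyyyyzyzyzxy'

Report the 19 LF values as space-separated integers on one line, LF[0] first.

Char counts: '$':1, 'x':2, 'y':9, 'z':7
C (first-col start): C('$')=0, C('x')=1, C('y')=3, C('z')=12
L[0]='z': occ=0, LF[0]=C('z')+0=12+0=12
L[1]='y': occ=0, LF[1]=C('y')+0=3+0=3
L[2]='x': occ=0, LF[2]=C('x')+0=1+0=1
L[3]='z': occ=1, LF[3]=C('z')+1=12+1=13
L[4]='$': occ=0, LF[4]=C('$')+0=0+0=0
L[5]='z': occ=2, LF[5]=C('z')+2=12+2=14
L[6]='z': occ=3, LF[6]=C('z')+3=12+3=15
L[7]='y': occ=1, LF[7]=C('y')+1=3+1=4
L[8]='y': occ=2, LF[8]=C('y')+2=3+2=5
L[9]='y': occ=3, LF[9]=C('y')+3=3+3=6
L[10]='y': occ=4, LF[10]=C('y')+4=3+4=7
L[11]='y': occ=5, LF[11]=C('y')+5=3+5=8
L[12]='z': occ=4, LF[12]=C('z')+4=12+4=16
L[13]='y': occ=6, LF[13]=C('y')+6=3+6=9
L[14]='z': occ=5, LF[14]=C('z')+5=12+5=17
L[15]='y': occ=7, LF[15]=C('y')+7=3+7=10
L[16]='z': occ=6, LF[16]=C('z')+6=12+6=18
L[17]='x': occ=1, LF[17]=C('x')+1=1+1=2
L[18]='y': occ=8, LF[18]=C('y')+8=3+8=11

Answer: 12 3 1 13 0 14 15 4 5 6 7 8 16 9 17 10 18 2 11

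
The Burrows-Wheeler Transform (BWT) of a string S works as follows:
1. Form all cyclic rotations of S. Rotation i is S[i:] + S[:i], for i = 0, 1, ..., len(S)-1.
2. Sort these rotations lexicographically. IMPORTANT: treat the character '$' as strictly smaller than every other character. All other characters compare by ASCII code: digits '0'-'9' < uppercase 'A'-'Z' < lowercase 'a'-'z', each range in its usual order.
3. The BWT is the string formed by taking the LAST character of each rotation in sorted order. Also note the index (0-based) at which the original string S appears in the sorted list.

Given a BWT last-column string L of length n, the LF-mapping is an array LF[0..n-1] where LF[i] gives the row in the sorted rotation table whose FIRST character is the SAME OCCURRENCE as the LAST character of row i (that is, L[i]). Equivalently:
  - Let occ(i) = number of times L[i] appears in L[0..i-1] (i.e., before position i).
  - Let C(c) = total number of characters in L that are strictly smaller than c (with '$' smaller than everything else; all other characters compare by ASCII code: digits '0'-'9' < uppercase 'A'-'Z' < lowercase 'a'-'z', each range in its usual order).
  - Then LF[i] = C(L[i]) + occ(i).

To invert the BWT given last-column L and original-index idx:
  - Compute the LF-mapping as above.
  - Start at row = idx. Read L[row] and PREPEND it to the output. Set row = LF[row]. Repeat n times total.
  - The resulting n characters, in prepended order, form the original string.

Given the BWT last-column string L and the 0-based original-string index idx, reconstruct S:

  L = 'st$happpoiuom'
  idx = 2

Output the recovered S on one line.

LF mapping: 10 11 0 2 1 7 8 9 5 3 12 6 4
Walk LF starting at row 2, prepending L[row]:
  step 1: row=2, L[2]='$', prepend. Next row=LF[2]=0
  step 2: row=0, L[0]='s', prepend. Next row=LF[0]=10
  step 3: row=10, L[10]='u', prepend. Next row=LF[10]=12
  step 4: row=12, L[12]='m', prepend. Next row=LF[12]=4
  step 5: row=4, L[4]='a', prepend. Next row=LF[4]=1
  step 6: row=1, L[1]='t', prepend. Next row=LF[1]=11
  step 7: row=11, L[11]='o', prepend. Next row=LF[11]=6
  step 8: row=6, L[6]='p', prepend. Next row=LF[6]=8
  step 9: row=8, L[8]='o', prepend. Next row=LF[8]=5
  step 10: row=5, L[5]='p', prepend. Next row=LF[5]=7
  step 11: row=7, L[7]='p', prepend. Next row=LF[7]=9
  step 12: row=9, L[9]='i', prepend. Next row=LF[9]=3
  step 13: row=3, L[3]='h', prepend. Next row=LF[3]=2
Reversed output: hippopotamus$

Answer: hippopotamus$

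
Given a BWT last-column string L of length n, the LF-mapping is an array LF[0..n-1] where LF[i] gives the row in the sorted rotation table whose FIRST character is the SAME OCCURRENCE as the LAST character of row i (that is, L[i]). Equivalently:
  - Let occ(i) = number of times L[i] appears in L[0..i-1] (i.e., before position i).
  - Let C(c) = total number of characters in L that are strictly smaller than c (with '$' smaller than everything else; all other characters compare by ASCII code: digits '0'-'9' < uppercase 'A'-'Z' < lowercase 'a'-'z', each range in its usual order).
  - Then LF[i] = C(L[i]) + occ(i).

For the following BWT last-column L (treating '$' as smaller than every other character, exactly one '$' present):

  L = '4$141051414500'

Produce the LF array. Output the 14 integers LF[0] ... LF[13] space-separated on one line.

Char counts: '$':1, '0':3, '1':4, '4':4, '5':2
C (first-col start): C('$')=0, C('0')=1, C('1')=4, C('4')=8, C('5')=12
L[0]='4': occ=0, LF[0]=C('4')+0=8+0=8
L[1]='$': occ=0, LF[1]=C('$')+0=0+0=0
L[2]='1': occ=0, LF[2]=C('1')+0=4+0=4
L[3]='4': occ=1, LF[3]=C('4')+1=8+1=9
L[4]='1': occ=1, LF[4]=C('1')+1=4+1=5
L[5]='0': occ=0, LF[5]=C('0')+0=1+0=1
L[6]='5': occ=0, LF[6]=C('5')+0=12+0=12
L[7]='1': occ=2, LF[7]=C('1')+2=4+2=6
L[8]='4': occ=2, LF[8]=C('4')+2=8+2=10
L[9]='1': occ=3, LF[9]=C('1')+3=4+3=7
L[10]='4': occ=3, LF[10]=C('4')+3=8+3=11
L[11]='5': occ=1, LF[11]=C('5')+1=12+1=13
L[12]='0': occ=1, LF[12]=C('0')+1=1+1=2
L[13]='0': occ=2, LF[13]=C('0')+2=1+2=3

Answer: 8 0 4 9 5 1 12 6 10 7 11 13 2 3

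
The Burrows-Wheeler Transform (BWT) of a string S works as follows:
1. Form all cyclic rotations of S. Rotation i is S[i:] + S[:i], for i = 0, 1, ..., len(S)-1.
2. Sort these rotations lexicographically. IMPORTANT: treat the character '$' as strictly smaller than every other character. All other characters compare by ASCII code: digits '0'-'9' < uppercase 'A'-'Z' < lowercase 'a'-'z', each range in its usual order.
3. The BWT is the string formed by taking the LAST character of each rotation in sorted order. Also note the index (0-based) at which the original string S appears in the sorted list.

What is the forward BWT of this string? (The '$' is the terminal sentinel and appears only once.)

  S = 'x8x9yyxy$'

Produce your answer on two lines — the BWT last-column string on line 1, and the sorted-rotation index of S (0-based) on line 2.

Answer: yxx$8yxy9
3

Derivation:
All 9 rotations (rotation i = S[i:]+S[:i]):
  rot[0] = x8x9yyxy$
  rot[1] = 8x9yyxy$x
  rot[2] = x9yyxy$x8
  rot[3] = 9yyxy$x8x
  rot[4] = yyxy$x8x9
  rot[5] = yxy$x8x9y
  rot[6] = xy$x8x9yy
  rot[7] = y$x8x9yyx
  rot[8] = $x8x9yyxy
Sorted (with $ < everything):
  sorted[0] = $x8x9yyxy  (last char: 'y')
  sorted[1] = 8x9yyxy$x  (last char: 'x')
  sorted[2] = 9yyxy$x8x  (last char: 'x')
  sorted[3] = x8x9yyxy$  (last char: '$')
  sorted[4] = x9yyxy$x8  (last char: '8')
  sorted[5] = xy$x8x9yy  (last char: 'y')
  sorted[6] = y$x8x9yyx  (last char: 'x')
  sorted[7] = yxy$x8x9y  (last char: 'y')
  sorted[8] = yyxy$x8x9  (last char: '9')
Last column: yxx$8yxy9
Original string S is at sorted index 3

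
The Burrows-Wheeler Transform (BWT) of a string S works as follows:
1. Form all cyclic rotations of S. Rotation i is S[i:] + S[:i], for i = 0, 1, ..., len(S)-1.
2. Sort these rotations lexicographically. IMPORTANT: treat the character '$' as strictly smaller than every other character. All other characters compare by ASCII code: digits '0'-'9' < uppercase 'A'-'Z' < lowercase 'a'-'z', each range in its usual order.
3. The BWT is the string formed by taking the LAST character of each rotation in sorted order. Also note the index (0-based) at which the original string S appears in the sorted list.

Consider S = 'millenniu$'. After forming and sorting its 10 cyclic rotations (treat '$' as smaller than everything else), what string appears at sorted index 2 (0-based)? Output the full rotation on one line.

All 10 rotations (rotation i = S[i:]+S[:i]):
  rot[0] = millenniu$
  rot[1] = illenniu$m
  rot[2] = llenniu$mi
  rot[3] = lenniu$mil
  rot[4] = enniu$mill
  rot[5] = nniu$mille
  rot[6] = niu$millen
  rot[7] = iu$millenn
  rot[8] = u$millenni
  rot[9] = $millenniu
Sorted (with $ < everything):
  sorted[0] = $millenniu
  sorted[1] = enniu$mill
  sorted[2] = illenniu$m
  sorted[3] = iu$millenn
  sorted[4] = lenniu$mil
  sorted[5] = llenniu$mi
  sorted[6] = millenniu$
  sorted[7] = niu$millen
  sorted[8] = nniu$mille
  sorted[9] = u$millenni
sorted[2] = illenniu$m

Answer: illenniu$m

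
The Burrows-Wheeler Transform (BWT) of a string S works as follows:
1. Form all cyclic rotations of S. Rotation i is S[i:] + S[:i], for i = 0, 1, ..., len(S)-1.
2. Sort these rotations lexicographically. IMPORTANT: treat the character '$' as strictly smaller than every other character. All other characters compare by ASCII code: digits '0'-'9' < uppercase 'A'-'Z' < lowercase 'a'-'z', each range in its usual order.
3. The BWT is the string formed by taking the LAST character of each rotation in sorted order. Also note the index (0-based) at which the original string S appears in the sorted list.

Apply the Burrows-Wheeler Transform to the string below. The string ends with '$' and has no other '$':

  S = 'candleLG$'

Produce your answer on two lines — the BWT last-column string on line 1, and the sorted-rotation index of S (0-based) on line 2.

Answer: GLec$nlda
4

Derivation:
All 9 rotations (rotation i = S[i:]+S[:i]):
  rot[0] = candleLG$
  rot[1] = andleLG$c
  rot[2] = ndleLG$ca
  rot[3] = dleLG$can
  rot[4] = leLG$cand
  rot[5] = eLG$candl
  rot[6] = LG$candle
  rot[7] = G$candleL
  rot[8] = $candleLG
Sorted (with $ < everything):
  sorted[0] = $candleLG  (last char: 'G')
  sorted[1] = G$candleL  (last char: 'L')
  sorted[2] = LG$candle  (last char: 'e')
  sorted[3] = andleLG$c  (last char: 'c')
  sorted[4] = candleLG$  (last char: '$')
  sorted[5] = dleLG$can  (last char: 'n')
  sorted[6] = eLG$candl  (last char: 'l')
  sorted[7] = leLG$cand  (last char: 'd')
  sorted[8] = ndleLG$ca  (last char: 'a')
Last column: GLec$nlda
Original string S is at sorted index 4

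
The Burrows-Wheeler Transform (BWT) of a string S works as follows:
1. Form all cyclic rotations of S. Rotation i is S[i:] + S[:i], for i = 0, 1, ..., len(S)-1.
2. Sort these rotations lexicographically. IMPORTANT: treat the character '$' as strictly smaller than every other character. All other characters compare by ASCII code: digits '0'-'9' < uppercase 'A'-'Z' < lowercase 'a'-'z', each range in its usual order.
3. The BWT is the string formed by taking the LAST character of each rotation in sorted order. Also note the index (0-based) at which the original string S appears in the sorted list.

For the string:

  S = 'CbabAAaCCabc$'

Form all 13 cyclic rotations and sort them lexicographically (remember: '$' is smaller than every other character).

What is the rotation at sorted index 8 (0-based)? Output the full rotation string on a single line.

Answer: abc$CbabAAaCC

Derivation:
All 13 rotations (rotation i = S[i:]+S[:i]):
  rot[0] = CbabAAaCCabc$
  rot[1] = babAAaCCabc$C
  rot[2] = abAAaCCabc$Cb
  rot[3] = bAAaCCabc$Cba
  rot[4] = AAaCCabc$Cbab
  rot[5] = AaCCabc$CbabA
  rot[6] = aCCabc$CbabAA
  rot[7] = CCabc$CbabAAa
  rot[8] = Cabc$CbabAAaC
  rot[9] = abc$CbabAAaCC
  rot[10] = bc$CbabAAaCCa
  rot[11] = c$CbabAAaCCab
  rot[12] = $CbabAAaCCabc
Sorted (with $ < everything):
  sorted[0] = $CbabAAaCCabc
  sorted[1] = AAaCCabc$Cbab
  sorted[2] = AaCCabc$CbabA
  sorted[3] = CCabc$CbabAAa
  sorted[4] = Cabc$CbabAAaC
  sorted[5] = CbabAAaCCabc$
  sorted[6] = aCCabc$CbabAA
  sorted[7] = abAAaCCabc$Cb
  sorted[8] = abc$CbabAAaCC
  sorted[9] = bAAaCCabc$Cba
  sorted[10] = babAAaCCabc$C
  sorted[11] = bc$CbabAAaCCa
  sorted[12] = c$CbabAAaCCab
sorted[8] = abc$CbabAAaCC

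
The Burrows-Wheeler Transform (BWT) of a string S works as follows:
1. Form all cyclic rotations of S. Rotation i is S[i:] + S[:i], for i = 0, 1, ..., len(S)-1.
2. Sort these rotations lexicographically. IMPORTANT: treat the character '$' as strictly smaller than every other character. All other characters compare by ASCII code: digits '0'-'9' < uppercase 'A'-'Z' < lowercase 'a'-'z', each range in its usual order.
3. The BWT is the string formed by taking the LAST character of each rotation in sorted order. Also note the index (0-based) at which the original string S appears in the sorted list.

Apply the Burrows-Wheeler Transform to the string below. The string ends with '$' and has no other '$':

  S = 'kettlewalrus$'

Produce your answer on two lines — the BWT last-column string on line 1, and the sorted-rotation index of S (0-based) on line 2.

All 13 rotations (rotation i = S[i:]+S[:i]):
  rot[0] = kettlewalrus$
  rot[1] = ettlewalrus$k
  rot[2] = ttlewalrus$ke
  rot[3] = tlewalrus$ket
  rot[4] = lewalrus$kett
  rot[5] = ewalrus$kettl
  rot[6] = walrus$kettle
  rot[7] = alrus$kettlew
  rot[8] = lrus$kettlewa
  rot[9] = rus$kettlewal
  rot[10] = us$kettlewalr
  rot[11] = s$kettlewalru
  rot[12] = $kettlewalrus
Sorted (with $ < everything):
  sorted[0] = $kettlewalrus  (last char: 's')
  sorted[1] = alrus$kettlew  (last char: 'w')
  sorted[2] = ettlewalrus$k  (last char: 'k')
  sorted[3] = ewalrus$kettl  (last char: 'l')
  sorted[4] = kettlewalrus$  (last char: '$')
  sorted[5] = lewalrus$kett  (last char: 't')
  sorted[6] = lrus$kettlewa  (last char: 'a')
  sorted[7] = rus$kettlewal  (last char: 'l')
  sorted[8] = s$kettlewalru  (last char: 'u')
  sorted[9] = tlewalrus$ket  (last char: 't')
  sorted[10] = ttlewalrus$ke  (last char: 'e')
  sorted[11] = us$kettlewalr  (last char: 'r')
  sorted[12] = walrus$kettle  (last char: 'e')
Last column: swkl$talutere
Original string S is at sorted index 4

Answer: swkl$talutere
4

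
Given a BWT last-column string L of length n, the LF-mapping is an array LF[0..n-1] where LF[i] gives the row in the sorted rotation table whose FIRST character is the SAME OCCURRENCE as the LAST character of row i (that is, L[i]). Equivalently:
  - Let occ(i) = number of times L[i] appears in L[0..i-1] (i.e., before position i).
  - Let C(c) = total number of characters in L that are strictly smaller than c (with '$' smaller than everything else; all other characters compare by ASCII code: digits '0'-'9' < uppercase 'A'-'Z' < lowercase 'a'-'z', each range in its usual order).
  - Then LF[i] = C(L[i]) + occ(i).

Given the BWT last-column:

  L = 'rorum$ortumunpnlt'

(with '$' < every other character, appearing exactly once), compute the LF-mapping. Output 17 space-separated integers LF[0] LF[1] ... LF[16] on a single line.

Answer: 9 6 10 14 2 0 7 11 12 15 3 16 4 8 5 1 13

Derivation:
Char counts: '$':1, 'l':1, 'm':2, 'n':2, 'o':2, 'p':1, 'r':3, 't':2, 'u':3
C (first-col start): C('$')=0, C('l')=1, C('m')=2, C('n')=4, C('o')=6, C('p')=8, C('r')=9, C('t')=12, C('u')=14
L[0]='r': occ=0, LF[0]=C('r')+0=9+0=9
L[1]='o': occ=0, LF[1]=C('o')+0=6+0=6
L[2]='r': occ=1, LF[2]=C('r')+1=9+1=10
L[3]='u': occ=0, LF[3]=C('u')+0=14+0=14
L[4]='m': occ=0, LF[4]=C('m')+0=2+0=2
L[5]='$': occ=0, LF[5]=C('$')+0=0+0=0
L[6]='o': occ=1, LF[6]=C('o')+1=6+1=7
L[7]='r': occ=2, LF[7]=C('r')+2=9+2=11
L[8]='t': occ=0, LF[8]=C('t')+0=12+0=12
L[9]='u': occ=1, LF[9]=C('u')+1=14+1=15
L[10]='m': occ=1, LF[10]=C('m')+1=2+1=3
L[11]='u': occ=2, LF[11]=C('u')+2=14+2=16
L[12]='n': occ=0, LF[12]=C('n')+0=4+0=4
L[13]='p': occ=0, LF[13]=C('p')+0=8+0=8
L[14]='n': occ=1, LF[14]=C('n')+1=4+1=5
L[15]='l': occ=0, LF[15]=C('l')+0=1+0=1
L[16]='t': occ=1, LF[16]=C('t')+1=12+1=13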